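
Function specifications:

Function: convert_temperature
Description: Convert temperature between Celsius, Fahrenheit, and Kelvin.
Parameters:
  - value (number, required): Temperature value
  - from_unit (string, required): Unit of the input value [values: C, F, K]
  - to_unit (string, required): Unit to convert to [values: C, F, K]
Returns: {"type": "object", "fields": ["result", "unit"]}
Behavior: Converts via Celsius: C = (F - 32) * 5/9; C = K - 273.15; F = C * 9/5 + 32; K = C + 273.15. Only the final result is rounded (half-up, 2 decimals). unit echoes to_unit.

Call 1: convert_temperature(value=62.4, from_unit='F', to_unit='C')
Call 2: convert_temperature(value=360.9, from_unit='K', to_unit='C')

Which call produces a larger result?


Call 1:
  To C: (62.4 - 32) * 5/9 = 16.888889
  Target is C: 16.888889
  Round to 2 decimals: 16.89
  -> 16.89 C
Call 2:
  To C: 360.9 - 273.15 = 87.75
  Target is C: 87.75
  Round to 2 decimals: 87.75
  -> 87.75 C
Call 2 (87.75 C)


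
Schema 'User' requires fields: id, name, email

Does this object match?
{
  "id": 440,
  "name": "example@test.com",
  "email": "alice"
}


Checking required fields... All present.
Valid - all required fields present


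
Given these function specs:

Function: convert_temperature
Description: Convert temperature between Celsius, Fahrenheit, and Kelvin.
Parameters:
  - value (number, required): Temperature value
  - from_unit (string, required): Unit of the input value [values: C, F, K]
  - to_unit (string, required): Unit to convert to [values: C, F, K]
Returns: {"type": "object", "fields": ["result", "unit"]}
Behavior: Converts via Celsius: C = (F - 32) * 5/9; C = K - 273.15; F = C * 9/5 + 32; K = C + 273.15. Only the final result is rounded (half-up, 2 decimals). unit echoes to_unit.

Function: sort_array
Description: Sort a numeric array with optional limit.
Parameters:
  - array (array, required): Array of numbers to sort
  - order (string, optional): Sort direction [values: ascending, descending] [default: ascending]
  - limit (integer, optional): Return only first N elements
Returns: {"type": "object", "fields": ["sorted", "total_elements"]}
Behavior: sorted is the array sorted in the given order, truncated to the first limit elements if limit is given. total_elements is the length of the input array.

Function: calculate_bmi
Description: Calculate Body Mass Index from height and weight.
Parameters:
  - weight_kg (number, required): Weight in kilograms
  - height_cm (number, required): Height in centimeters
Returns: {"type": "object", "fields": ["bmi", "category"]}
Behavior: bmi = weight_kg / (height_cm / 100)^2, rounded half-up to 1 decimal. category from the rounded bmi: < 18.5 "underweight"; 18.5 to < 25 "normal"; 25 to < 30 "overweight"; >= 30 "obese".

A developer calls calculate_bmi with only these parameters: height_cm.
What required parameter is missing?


Required parameters: weight_kg, height_cm
Provided: height_cm
Missing: weight_kg
weight_kg


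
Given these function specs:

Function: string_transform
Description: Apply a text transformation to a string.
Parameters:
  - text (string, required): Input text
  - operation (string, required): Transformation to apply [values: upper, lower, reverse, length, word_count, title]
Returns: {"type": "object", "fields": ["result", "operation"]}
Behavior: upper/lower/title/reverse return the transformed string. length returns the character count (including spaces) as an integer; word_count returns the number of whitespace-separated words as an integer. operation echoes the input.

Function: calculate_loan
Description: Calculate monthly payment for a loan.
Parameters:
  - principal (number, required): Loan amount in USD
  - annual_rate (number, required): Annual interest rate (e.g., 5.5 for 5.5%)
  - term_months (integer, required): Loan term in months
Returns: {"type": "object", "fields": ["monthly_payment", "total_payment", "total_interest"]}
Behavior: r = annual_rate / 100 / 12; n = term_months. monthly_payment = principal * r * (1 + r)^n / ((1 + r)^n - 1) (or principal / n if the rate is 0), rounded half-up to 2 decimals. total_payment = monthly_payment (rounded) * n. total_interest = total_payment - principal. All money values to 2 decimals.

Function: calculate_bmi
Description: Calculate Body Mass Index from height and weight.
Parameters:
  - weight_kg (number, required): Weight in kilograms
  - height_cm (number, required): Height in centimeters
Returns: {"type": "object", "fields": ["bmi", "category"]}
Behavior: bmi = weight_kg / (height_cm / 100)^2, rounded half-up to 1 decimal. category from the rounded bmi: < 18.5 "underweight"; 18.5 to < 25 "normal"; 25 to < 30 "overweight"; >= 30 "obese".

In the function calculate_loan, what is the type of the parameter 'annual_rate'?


The calculate_loan spec declares:
  - annual_rate (number, required): Annual interest rate (e.g., 5.5 for 5.5%)
Type:
number


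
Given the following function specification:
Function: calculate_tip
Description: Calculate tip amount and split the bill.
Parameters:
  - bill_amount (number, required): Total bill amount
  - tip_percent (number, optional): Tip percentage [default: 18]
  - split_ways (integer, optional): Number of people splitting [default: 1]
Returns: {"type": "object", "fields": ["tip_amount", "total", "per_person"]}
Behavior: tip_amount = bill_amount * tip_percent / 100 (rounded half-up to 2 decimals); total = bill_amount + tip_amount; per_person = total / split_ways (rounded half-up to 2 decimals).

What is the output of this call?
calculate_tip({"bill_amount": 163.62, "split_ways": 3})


Defaults applied: tip_percent=18
tip_amount = 163.62 * 18/100 = 29.4516 -> 29.45
total = 163.62 + 29.45 = 193.07
per_person = 193.07 / 3 = 64.356667 -> 64.36
Output:
{"tip_amount": 29.45, "total": 193.07, "per_person": 64.36}


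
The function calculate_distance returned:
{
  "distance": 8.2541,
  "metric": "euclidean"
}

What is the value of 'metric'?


euclidean


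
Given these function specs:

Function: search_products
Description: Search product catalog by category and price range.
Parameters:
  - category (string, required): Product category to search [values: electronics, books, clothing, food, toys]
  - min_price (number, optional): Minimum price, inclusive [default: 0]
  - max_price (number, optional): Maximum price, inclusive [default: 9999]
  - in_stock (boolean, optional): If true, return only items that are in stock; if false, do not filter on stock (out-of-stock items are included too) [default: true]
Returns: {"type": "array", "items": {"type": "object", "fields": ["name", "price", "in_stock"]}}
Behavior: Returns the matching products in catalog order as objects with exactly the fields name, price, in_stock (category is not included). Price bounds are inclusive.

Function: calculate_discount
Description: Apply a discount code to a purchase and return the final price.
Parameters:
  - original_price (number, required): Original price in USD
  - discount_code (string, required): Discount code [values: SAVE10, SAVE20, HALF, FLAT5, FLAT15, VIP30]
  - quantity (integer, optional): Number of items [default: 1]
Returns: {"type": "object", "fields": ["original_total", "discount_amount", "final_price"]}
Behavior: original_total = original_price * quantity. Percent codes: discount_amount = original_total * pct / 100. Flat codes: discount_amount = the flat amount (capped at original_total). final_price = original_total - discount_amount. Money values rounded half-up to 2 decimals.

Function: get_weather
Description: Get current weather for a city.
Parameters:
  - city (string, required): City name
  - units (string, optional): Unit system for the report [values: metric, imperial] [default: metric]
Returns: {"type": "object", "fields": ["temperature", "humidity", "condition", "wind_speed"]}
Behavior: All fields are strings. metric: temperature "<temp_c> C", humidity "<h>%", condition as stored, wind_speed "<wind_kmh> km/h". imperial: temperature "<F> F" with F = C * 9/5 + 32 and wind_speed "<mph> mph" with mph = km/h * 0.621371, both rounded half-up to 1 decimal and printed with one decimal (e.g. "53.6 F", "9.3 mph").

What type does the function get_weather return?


The get_weather spec declares Returns: {"type": "object", "fields": ["temperature", "humidity", "condition", "wind_speed"]}
Type:
object


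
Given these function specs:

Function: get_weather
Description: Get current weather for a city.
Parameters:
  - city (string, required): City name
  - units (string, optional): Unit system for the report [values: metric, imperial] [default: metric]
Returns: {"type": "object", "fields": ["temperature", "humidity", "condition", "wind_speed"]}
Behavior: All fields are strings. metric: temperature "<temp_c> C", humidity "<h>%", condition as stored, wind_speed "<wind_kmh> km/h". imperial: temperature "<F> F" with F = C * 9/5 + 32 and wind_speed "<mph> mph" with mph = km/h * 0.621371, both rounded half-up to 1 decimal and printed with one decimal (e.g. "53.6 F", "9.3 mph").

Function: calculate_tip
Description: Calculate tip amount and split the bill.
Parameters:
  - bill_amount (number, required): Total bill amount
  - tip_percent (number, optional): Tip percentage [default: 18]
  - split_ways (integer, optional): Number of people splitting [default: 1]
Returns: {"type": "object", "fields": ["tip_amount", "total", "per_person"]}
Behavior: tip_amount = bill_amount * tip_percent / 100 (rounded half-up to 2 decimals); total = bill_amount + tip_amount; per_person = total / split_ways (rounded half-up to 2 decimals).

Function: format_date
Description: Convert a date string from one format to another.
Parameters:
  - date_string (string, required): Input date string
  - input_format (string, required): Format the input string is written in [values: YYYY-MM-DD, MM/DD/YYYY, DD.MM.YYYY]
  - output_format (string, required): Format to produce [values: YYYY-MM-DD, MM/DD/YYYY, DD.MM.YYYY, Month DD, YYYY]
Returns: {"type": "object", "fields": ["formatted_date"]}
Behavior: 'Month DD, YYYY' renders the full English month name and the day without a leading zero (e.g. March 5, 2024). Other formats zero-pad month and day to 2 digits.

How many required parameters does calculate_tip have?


Parameters of calculate_tip: bill_amount (required), tip_percent (optional), split_ways (optional)
Required count:
1


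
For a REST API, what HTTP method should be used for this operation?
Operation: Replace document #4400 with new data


GET = read, POST = create, PUT = update/replace, DELETE = remove
This operation is an update/replace.
PUT


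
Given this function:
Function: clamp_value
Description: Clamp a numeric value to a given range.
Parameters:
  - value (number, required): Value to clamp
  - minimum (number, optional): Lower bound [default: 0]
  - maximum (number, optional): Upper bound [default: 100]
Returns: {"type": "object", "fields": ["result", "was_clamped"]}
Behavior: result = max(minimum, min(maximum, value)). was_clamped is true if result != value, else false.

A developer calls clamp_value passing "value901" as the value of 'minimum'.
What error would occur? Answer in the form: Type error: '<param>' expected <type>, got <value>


Spec: 'minimum' is declared as number; "value901" is a string.
Type error: 'minimum' expected number, got "value901"


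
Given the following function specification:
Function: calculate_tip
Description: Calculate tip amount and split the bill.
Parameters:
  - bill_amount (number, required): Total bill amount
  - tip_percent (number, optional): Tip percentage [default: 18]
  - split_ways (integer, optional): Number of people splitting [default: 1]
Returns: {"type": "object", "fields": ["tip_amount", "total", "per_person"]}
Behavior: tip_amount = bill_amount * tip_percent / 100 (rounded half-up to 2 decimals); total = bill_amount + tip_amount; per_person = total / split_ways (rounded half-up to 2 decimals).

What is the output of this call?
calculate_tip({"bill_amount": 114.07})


Defaults applied: tip_percent=18, split_ways=1
tip_amount = 114.07 * 18/100 = 20.5326 -> 20.53
total = 114.07 + 20.53 = 134.60
per_person = 134.60 / 1 = 134.6 -> 134.60
Output:
{"tip_amount": 20.53, "total": 134.6, "per_person": 134.6}


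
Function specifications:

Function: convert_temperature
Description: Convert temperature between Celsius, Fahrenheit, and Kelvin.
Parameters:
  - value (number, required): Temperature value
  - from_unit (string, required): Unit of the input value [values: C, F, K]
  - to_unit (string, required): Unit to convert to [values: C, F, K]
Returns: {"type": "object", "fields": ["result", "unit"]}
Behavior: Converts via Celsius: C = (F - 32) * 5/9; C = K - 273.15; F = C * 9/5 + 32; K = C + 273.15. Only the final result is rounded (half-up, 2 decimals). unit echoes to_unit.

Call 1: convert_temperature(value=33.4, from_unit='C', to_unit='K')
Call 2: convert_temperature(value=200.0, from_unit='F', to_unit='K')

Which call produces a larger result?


Call 1:
  Input already in C: 33.4
  To K: 33.4 + 273.15 = 306.55
  Round to 2 decimals: 306.55
  -> 306.55 K
Call 2:
  To C: (200 - 32) * 5/9 = 93.333333
  To K: 93.333333 + 273.15 = 366.483333
  Round to 2 decimals: 366.48
  -> 366.48 K
Call 2 (366.48 K)


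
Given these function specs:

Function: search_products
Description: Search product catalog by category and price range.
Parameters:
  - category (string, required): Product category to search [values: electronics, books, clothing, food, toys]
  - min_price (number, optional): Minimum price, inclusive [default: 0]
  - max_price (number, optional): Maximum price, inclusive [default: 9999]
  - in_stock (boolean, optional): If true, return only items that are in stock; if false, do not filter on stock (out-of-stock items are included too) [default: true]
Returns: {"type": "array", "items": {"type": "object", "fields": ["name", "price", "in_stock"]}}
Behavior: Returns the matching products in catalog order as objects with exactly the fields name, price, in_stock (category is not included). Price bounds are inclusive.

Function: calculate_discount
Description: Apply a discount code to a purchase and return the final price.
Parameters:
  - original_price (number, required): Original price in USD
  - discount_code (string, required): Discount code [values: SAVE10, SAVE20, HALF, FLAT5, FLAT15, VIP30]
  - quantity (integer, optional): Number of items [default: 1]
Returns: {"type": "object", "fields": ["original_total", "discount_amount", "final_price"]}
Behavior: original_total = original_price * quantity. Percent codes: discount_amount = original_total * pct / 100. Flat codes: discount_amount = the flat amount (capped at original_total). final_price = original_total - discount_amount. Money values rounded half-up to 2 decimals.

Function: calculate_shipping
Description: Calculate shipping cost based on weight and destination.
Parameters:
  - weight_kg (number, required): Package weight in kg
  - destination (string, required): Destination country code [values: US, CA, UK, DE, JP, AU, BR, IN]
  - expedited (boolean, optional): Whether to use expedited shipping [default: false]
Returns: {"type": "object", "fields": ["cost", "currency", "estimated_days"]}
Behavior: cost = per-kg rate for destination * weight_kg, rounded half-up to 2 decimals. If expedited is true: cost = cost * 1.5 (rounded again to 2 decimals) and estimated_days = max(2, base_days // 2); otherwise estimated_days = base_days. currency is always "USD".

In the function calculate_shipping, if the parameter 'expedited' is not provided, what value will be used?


The calculate_shipping spec declares:
  - expedited (boolean, optional): Whether to use expedited shipping [default: false]
Default:
false


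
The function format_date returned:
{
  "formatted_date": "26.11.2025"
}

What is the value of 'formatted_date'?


26.11.2025


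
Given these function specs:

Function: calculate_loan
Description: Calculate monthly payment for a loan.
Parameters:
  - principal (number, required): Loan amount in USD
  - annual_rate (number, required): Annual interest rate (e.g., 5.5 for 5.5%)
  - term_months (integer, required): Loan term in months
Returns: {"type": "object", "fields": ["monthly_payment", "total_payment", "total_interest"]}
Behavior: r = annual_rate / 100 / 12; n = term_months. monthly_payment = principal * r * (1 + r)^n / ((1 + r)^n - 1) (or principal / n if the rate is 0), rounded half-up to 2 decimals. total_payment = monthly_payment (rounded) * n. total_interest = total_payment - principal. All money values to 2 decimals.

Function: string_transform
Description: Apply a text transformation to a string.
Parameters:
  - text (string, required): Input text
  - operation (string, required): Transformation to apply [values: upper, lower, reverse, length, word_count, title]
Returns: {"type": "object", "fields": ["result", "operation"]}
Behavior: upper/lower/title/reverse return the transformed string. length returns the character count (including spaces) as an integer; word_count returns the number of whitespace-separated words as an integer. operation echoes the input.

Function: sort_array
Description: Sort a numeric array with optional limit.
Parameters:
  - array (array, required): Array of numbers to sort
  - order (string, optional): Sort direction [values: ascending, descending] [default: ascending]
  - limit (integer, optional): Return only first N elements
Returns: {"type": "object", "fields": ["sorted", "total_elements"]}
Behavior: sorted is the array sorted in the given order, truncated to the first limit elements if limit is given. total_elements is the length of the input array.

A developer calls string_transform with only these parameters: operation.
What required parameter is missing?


Required parameters: text, operation
Provided: operation
Missing: text
text


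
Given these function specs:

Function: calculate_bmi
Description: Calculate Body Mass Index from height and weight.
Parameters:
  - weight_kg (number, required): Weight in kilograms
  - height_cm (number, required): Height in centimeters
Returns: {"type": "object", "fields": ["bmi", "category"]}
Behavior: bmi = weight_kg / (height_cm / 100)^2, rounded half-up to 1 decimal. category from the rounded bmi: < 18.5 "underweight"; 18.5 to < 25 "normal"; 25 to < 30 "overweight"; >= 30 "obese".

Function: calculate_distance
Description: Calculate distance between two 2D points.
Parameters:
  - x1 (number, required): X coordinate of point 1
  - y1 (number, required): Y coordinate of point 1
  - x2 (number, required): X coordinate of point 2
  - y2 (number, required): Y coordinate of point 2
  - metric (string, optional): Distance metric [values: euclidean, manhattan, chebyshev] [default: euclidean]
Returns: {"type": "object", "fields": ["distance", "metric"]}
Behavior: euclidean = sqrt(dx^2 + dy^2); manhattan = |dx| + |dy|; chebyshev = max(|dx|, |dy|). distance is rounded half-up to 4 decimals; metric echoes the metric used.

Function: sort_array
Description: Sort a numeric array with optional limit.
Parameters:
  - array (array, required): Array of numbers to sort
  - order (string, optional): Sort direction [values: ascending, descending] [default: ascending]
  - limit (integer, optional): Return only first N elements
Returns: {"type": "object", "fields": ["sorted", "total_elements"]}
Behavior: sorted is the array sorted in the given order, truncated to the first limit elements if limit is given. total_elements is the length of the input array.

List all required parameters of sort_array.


Parameters of sort_array and their required/optional flag:
  array: required
  order: optional
  limit: optional
array


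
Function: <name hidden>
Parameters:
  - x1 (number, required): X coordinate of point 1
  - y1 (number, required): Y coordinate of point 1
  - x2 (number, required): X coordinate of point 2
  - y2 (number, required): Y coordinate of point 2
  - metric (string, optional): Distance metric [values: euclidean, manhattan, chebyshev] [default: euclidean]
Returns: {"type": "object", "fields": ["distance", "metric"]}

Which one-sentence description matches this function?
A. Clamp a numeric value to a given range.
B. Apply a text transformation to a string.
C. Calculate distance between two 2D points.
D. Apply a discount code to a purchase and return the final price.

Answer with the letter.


Parameters x1, y1, x2, y2, metric and return ["distance", "metric"] fit: Calculate distance between two 2D points.
C


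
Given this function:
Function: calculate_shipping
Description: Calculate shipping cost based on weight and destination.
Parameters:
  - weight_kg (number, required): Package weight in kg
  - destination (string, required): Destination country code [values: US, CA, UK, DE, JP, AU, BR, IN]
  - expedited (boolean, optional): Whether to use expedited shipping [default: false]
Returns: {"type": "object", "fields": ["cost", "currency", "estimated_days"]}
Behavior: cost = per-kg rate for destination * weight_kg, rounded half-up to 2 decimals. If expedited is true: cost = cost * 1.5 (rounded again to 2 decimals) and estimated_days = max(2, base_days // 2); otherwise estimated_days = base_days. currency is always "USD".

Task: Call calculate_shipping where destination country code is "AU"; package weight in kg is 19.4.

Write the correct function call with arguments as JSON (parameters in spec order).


Mapping each described value to its parameter name:
  'Destination country code' -> destination = "AU"
  'Package weight in kg' -> weight_kg = 19.4
calculate_shipping({"weight_kg": 19.4, "destination": "AU"})


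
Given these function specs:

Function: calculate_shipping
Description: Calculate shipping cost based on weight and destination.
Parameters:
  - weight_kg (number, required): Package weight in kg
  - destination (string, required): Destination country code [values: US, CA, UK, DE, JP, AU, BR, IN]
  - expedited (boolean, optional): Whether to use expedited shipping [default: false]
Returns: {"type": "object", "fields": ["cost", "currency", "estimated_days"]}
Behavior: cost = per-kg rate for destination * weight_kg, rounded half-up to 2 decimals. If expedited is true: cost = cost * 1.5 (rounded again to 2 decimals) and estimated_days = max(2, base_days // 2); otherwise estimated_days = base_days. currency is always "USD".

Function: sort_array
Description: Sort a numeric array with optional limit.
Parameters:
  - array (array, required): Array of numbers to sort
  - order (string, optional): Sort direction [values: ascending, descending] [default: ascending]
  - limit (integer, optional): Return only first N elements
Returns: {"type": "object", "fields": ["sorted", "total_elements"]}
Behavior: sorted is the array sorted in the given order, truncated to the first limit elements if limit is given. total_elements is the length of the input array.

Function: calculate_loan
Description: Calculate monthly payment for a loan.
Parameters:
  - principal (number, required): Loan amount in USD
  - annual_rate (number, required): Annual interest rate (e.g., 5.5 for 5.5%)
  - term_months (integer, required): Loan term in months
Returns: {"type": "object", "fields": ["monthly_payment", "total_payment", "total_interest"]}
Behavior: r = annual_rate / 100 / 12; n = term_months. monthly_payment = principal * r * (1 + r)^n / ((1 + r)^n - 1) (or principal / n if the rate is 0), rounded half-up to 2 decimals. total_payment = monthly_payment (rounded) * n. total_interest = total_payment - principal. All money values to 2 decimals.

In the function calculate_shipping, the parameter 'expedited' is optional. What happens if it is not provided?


The calculate_shipping spec declares:
  - expedited (boolean, optional): Whether to use expedited shipping [default: false]
It defaults to false


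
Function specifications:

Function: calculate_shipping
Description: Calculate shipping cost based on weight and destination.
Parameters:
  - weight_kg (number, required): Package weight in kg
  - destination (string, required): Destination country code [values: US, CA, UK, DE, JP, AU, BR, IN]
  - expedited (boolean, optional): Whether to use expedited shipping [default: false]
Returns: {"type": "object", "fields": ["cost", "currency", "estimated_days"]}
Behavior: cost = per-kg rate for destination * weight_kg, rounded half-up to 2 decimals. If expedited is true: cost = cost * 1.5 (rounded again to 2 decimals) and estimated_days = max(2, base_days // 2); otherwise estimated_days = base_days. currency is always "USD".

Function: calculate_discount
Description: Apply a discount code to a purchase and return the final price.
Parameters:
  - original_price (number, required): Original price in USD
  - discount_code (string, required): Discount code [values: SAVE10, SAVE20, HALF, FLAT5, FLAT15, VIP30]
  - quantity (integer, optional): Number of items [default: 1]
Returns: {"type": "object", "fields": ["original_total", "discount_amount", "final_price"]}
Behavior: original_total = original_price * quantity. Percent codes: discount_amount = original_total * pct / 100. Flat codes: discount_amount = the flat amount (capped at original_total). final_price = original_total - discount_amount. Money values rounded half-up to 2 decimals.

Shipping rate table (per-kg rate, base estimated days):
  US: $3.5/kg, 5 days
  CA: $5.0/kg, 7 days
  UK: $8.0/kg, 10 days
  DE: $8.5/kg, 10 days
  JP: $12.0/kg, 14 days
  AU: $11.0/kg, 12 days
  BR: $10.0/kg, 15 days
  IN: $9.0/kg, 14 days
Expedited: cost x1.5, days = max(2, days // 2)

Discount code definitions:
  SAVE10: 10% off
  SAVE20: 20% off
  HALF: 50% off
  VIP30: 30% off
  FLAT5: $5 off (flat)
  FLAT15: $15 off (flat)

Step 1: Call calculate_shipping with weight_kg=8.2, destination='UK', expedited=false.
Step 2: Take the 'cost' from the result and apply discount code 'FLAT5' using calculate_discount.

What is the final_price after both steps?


Step 1: calculate_shipping(weight_kg=8.2, destination=UK, expedited=false)
  Rate for UK: $8.0/kg, base 10 days
  cost = 8.0 * 8.2 = 65.6 -> 65.60
  expedited not set/false: estimated_days = 10
  -> cost = 65.60 USD
Step 2: calculate_discount(original_price=65.6, discount_code=FLAT5, quantity=1)
  original_total = 65.6 * 1 = 65.60
  FLAT5 = $5 flat: discount_amount = min(5.00, 65.60) = 5.00
  final_price = 65.60 - 5.00 = 60.60
  -> final_price = 60.60
$60.60


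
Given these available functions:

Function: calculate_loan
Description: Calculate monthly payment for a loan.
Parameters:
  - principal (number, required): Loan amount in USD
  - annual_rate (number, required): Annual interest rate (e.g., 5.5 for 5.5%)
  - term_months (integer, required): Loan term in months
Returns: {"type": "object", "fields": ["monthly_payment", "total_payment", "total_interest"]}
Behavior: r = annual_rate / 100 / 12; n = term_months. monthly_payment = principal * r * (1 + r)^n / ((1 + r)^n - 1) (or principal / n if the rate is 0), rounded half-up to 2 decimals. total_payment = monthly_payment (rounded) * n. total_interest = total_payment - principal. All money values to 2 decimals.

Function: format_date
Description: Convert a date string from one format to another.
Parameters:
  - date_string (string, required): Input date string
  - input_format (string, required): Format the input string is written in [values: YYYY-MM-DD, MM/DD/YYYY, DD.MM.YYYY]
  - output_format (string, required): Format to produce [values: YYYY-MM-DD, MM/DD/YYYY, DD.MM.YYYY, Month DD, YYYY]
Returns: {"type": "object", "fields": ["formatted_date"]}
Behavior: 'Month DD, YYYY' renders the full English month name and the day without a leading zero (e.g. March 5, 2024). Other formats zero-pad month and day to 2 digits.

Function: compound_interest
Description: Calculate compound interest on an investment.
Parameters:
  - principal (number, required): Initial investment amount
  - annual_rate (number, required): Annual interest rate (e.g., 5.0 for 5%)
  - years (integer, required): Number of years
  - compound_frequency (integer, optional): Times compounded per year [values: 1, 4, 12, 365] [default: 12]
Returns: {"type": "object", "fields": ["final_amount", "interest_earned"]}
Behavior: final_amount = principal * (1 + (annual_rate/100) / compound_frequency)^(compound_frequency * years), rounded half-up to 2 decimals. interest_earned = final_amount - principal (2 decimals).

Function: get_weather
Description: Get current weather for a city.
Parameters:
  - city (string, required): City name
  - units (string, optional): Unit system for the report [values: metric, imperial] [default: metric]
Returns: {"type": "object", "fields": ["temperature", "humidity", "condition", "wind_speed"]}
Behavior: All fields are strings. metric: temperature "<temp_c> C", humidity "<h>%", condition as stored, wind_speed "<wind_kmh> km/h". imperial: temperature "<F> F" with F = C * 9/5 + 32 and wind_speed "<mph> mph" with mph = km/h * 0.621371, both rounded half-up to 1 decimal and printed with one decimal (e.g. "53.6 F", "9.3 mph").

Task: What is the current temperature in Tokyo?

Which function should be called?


The task needs a function whose description is: Get current weather for a city.
get_weather


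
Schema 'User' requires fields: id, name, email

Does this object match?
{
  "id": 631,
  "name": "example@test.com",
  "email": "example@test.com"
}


Checking required fields... All present.
Valid - all required fields present


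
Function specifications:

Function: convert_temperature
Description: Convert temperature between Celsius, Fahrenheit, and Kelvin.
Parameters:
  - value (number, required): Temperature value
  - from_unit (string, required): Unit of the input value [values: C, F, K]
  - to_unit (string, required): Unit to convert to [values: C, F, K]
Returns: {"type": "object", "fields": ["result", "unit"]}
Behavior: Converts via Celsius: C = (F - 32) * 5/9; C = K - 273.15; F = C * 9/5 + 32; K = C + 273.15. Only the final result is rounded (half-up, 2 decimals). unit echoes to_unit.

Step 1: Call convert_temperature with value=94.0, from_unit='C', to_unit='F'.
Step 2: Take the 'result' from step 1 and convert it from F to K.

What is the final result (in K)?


Step 1: convert_temperature(value=94.0, from_unit=C, to_unit=F)
  Input already in C: 94
  To F: 94 * 9/5 + 32 = 201.2
  Round to 2 decimals: 201.2
  -> result = 201.2 F
Step 2: convert_temperature(value=201.2, from_unit=F, to_unit=K)
  To C: (201.2 - 32) * 5/9 = 94
  To K: 94 + 273.15 = 367.15
  Round to 2 decimals: 367.15
  -> result = 367.15 K
367.15 K


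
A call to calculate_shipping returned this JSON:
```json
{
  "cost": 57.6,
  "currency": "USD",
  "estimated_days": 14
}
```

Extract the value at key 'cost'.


57.6


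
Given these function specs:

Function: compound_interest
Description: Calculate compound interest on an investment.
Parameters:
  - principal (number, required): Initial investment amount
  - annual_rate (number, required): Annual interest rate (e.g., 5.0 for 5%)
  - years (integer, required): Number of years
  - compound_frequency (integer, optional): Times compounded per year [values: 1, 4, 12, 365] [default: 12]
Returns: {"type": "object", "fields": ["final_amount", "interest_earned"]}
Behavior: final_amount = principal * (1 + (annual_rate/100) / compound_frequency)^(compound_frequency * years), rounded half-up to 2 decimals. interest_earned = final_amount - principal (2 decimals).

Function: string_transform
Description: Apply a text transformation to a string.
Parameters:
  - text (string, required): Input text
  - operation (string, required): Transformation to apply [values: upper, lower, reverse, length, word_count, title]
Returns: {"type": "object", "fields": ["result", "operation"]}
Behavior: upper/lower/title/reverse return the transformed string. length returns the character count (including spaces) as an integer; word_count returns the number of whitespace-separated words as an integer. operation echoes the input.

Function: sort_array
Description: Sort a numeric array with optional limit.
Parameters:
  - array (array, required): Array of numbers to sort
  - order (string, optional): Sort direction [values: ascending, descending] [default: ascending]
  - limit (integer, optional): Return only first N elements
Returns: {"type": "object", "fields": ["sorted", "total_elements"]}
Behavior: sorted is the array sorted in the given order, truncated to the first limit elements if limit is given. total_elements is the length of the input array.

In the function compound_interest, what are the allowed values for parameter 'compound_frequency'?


The compound_interest spec declares:
  - compound_frequency (integer, optional): Times compounded per year [values: 1, 4, 12, 365] [default: 12]
Allowed values:
1, 4, 12, 365


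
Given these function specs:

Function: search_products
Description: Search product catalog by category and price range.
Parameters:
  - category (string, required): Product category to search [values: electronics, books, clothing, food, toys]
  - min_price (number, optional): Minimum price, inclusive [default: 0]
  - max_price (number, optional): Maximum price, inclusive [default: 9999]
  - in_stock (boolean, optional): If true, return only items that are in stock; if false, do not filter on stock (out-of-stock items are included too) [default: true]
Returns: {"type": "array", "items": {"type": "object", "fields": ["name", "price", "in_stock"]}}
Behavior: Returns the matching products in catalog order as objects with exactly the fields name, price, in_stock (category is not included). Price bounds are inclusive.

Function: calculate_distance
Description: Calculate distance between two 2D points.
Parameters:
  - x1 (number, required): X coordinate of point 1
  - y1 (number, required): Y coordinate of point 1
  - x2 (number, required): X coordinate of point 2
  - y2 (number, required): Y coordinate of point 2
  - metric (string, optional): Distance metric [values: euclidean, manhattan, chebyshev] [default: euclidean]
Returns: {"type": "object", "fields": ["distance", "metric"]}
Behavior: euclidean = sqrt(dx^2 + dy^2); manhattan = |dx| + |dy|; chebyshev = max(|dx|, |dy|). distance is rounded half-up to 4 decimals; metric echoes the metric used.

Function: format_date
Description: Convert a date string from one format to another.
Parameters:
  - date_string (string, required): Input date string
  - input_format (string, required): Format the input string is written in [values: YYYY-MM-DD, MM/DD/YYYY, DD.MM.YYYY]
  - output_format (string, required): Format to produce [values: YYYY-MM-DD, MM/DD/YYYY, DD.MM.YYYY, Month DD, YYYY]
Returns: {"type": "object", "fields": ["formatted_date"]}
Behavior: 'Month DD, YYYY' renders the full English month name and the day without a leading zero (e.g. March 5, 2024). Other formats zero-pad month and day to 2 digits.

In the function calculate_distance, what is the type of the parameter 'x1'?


The calculate_distance spec declares:
  - x1 (number, required): X coordinate of point 1
Type:
number


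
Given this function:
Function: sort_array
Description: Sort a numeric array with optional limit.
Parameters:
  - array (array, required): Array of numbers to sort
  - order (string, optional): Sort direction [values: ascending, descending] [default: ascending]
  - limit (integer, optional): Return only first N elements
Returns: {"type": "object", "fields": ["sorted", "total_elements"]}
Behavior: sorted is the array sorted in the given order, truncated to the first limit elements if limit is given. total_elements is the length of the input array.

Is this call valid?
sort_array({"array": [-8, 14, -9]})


Checking all required parameters present and types match... All valid.
Valid


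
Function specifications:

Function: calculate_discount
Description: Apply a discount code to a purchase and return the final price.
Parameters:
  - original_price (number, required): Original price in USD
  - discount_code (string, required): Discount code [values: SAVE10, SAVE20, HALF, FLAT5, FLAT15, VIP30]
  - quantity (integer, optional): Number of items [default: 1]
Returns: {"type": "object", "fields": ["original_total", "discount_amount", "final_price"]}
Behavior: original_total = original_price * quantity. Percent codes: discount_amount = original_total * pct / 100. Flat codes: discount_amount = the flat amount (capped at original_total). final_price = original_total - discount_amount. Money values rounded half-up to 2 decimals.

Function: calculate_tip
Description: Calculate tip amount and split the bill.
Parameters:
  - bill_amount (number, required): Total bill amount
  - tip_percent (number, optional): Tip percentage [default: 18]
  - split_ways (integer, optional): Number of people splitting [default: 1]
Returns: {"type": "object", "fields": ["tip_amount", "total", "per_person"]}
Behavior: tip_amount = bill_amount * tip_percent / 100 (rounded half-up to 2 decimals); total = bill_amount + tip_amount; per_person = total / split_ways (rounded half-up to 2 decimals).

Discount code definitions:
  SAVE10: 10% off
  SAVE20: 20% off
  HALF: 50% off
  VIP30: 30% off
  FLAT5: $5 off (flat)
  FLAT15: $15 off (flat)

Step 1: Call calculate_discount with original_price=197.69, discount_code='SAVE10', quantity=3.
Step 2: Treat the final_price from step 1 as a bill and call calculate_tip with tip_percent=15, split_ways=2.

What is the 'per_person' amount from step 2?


Step 1: calculate_discount(original_price=197.69, discount_code=SAVE10, quantity=3)
  original_total = 197.69 * 3 = 593.07
  SAVE10 = 10% off: discount_amount = 593.07 * 10/100 = 59.307 -> 59.31
  final_price = 593.07 - 59.31 = 533.76
  -> final_price = 533.76
Step 2: calculate_tip(bill_amount=533.76, tip_percent=15, split_ways=2)
  tip_amount = 533.76 * 15/100 = 80.064 -> 80.06
  total = 533.76 + 80.06 = 613.82
  per_person = 613.82 / 2 = 306.91 -> 306.91
  -> per_person = 306.91
$306.91


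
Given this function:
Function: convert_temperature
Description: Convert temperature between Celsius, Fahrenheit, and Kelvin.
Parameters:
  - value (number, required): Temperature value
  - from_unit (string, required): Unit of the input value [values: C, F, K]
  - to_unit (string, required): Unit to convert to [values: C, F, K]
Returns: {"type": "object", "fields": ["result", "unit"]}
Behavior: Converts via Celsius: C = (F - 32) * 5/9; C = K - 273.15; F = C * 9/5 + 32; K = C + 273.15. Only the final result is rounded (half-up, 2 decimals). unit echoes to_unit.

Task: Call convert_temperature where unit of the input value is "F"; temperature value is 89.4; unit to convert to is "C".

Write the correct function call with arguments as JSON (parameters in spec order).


Mapping each described value to its parameter name:
  'Unit of the input value' -> from_unit = "F"
  'Temperature value' -> value = 89.4
  'Unit to convert to' -> to_unit = "C"
convert_temperature({"value": 89.4, "from_unit": "F", "to_unit": "C"})


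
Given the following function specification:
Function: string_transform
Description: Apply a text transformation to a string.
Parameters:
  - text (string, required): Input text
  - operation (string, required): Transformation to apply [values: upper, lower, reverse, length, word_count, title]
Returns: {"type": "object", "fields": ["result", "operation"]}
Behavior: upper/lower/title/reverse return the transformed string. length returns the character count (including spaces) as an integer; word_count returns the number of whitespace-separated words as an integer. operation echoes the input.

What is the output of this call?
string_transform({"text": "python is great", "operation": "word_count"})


words: python, is, great -> 3
Output:
{"result": 3, "operation": "word_count"}


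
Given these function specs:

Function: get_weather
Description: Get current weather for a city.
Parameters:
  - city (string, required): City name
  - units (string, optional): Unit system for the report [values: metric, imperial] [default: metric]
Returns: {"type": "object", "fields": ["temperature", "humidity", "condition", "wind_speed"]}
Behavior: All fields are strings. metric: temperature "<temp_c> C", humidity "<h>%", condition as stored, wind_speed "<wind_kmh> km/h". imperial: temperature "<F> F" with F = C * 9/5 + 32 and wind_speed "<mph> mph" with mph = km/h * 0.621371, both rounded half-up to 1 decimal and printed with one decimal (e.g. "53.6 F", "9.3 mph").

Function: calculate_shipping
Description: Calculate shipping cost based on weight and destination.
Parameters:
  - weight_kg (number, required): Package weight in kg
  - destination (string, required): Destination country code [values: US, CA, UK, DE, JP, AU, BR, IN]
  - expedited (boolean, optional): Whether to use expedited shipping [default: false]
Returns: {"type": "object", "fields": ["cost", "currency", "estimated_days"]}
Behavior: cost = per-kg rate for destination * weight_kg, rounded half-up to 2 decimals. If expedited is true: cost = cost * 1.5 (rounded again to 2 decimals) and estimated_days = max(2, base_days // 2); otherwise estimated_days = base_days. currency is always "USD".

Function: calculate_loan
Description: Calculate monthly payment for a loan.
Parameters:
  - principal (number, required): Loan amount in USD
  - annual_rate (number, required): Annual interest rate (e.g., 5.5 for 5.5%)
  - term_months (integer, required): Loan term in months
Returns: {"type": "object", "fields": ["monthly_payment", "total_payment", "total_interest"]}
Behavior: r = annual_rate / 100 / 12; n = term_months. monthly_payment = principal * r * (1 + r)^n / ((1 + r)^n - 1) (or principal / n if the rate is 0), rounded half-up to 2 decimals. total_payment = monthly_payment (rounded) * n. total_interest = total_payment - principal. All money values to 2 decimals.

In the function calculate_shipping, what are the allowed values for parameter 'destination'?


The calculate_shipping spec declares:
  - destination (string, required): Destination country code [values: US, CA, UK, DE, JP, AU, BR, IN]
Allowed values:
US, CA, UK, DE, JP, AU, BR, IN
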